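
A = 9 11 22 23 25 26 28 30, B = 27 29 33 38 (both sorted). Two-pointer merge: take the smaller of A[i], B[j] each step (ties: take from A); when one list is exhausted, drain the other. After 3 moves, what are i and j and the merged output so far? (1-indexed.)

i=1 j=1: A[i]=9<=B[j]=27 take 9, i++
i=2 j=1: A[i]=11<=B[j]=27 take 11, i++
i=3 j=1: A[i]=22<=B[j]=27 take 22, i++

i=4, j=1, merged so far=[9, 11, 22]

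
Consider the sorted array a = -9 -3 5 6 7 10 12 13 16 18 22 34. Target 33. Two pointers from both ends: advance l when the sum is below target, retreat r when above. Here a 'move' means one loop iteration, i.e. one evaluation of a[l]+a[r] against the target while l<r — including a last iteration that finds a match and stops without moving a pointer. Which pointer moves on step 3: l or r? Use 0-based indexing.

r

[0,11] -9+34=25 <33 → l++
[1,11] -3+34=31 <33 → l++
[2,11] 5+34=39 >33 → r--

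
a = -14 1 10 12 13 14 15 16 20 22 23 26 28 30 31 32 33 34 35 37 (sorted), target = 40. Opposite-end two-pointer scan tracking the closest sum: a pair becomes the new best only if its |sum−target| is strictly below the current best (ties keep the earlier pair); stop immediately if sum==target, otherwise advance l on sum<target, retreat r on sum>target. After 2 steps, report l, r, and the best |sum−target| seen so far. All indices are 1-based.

l=3, r=20, best |Δ|=2

[1,20] -14+37=23 d=17 * → l++
[2,20] 1+37=38 d=2 * → l++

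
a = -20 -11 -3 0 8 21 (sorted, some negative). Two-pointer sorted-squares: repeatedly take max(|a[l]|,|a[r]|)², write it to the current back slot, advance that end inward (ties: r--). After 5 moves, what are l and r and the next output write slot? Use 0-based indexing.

l=3, r=3, next write slot=0

l=0 r=5: |-20|<=|21| out[5]=441, r--
l=0 r=4: |-20|>|8| out[4]=400, l++
l=1 r=4: |-11|>|8| out[3]=121, l++
l=2 r=4: |-3|<=|8| out[2]=64, r--
l=2 r=3: |-3|>|0| out[1]=9, l++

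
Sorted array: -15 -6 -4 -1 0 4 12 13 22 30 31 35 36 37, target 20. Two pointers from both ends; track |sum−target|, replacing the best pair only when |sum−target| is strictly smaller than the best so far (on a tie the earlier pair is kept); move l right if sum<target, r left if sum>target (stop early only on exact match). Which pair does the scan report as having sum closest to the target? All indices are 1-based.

pair (-15, 35) with sum 20 (|Δ|=0)

l=1 r=14: -15+37=22 d=2 *, r--
l=1 r=13: -15+36=21 d=1 *, r--
l=1 r=12: -15+35=20 d=0 *, stop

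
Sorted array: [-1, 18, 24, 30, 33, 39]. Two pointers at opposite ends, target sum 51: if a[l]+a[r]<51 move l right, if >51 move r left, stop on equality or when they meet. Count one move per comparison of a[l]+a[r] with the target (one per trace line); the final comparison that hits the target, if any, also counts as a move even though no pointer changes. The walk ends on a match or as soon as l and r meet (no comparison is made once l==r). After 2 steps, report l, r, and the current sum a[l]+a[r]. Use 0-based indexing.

l=1, r=4, sum=51

l=0 r=5: -1+39=38 <51, l++
l=1 r=5: 18+39=57 >51, r--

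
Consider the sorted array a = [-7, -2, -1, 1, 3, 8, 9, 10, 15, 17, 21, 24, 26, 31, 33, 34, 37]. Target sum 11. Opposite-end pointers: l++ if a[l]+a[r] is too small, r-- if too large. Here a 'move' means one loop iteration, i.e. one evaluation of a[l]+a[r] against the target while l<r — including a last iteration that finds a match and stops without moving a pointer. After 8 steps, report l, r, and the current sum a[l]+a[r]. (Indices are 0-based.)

l=1, r=9, sum=15

l=0 r=16: -7+37=30 >11, r--
l=0 r=15: -7+34=27 >11, r--
l=0 r=14: -7+33=26 >11, r--
l=0 r=13: -7+31=24 >11, r--
l=0 r=12: -7+26=19 >11, r--
l=0 r=11: -7+24=17 >11, r--
l=0 r=10: -7+21=14 >11, r--
l=0 r=9: -7+17=10 <11, l++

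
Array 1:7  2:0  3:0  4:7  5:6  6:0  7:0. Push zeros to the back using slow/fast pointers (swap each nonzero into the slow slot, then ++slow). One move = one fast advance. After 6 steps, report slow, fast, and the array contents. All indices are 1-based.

slow=1 fast=1: a[fast]=7≠0 swap→a[1]=7, slow++,fast++
slow=2 fast=2: a[fast]=0, fast++
slow=2 fast=3: a[fast]=0, fast++
slow=2 fast=4: a[fast]=7≠0 swap→a[2]=7, slow++,fast++
slow=3 fast=5: a[fast]=6≠0 swap→a[3]=6, slow++,fast++
slow=4 fast=6: a[fast]=0, fast++

slow=4, fast=7, a=[7, 7, 6, 0, 0, 0, 0]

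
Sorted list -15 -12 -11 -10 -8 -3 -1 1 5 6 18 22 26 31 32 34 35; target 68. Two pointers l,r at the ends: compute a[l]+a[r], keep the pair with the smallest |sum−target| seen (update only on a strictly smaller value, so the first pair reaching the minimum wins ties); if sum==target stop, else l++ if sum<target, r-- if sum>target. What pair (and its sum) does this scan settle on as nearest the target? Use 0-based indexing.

pair (32, 35) with sum 67 (|Δ|=1)

l=0 r=16: -15+35=20 d=48 *, l++
l=1 r=16: -12+35=23 d=45 *, l++
l=2 r=16: -11+35=24 d=44 *, l++
l=3 r=16: -10+35=25 d=43 *, l++
l=4 r=16: -8+35=27 d=41 *, l++
l=5 r=16: -3+35=32 d=36 *, l++
l=6 r=16: -1+35=34 d=34 *, l++
l=7 r=16: 1+35=36 d=32 *, l++
l=8 r=16: 5+35=40 d=28 *, l++
l=9 r=16: 6+35=41 d=27 *, l++
l=10 r=16: 18+35=53 d=15 *, l++
l=11 r=16: 22+35=57 d=11 *, l++
l=12 r=16: 26+35=61 d=7 *, l++
l=13 r=16: 31+35=66 d=2 *, l++
l=14 r=16: 32+35=67 d=1 *, l++
l=15 r=16: 34+35=69 d=1, r--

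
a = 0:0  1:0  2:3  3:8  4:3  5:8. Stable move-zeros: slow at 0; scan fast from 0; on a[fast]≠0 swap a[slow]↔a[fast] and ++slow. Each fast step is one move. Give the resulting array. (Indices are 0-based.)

slow=0 fast=0: a[fast]=0, fast++
slow=0 fast=1: a[fast]=0, fast++
slow=0 fast=2: a[fast]=3≠0 swap→a[0]=3, slow++,fast++
slow=1 fast=3: a[fast]=8≠0 swap→a[1]=8, slow++,fast++
slow=2 fast=4: a[fast]=3≠0 swap→a[2]=3, slow++,fast++
slow=3 fast=5: a[fast]=8≠0 swap→a[3]=8, slow++,fast++

[3, 8, 3, 8, 0, 0]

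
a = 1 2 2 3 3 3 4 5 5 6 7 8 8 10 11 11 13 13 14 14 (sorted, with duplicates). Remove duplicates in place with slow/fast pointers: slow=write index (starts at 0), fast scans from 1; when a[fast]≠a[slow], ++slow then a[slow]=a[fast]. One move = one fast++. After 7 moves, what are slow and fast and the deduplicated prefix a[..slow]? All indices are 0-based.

slow=4, fast=8, prefix=[1, 2, 3, 4, 5]

(s=0,f=1) a[fast]=2≠a[slow]=1 write a[1]=2 → slow++,fast++
(s=1,f=2) a[fast]=2=a[slow] dup → fast++
(s=1,f=3) a[fast]=3≠a[slow]=2 write a[2]=3 → slow++,fast++
(s=2,f=4) a[fast]=3=a[slow] dup → fast++
(s=2,f=5) a[fast]=3=a[slow] dup → fast++
(s=2,f=6) a[fast]=4≠a[slow]=3 write a[3]=4 → slow++,fast++
(s=3,f=7) a[fast]=5≠a[slow]=4 write a[4]=5 → slow++,fast++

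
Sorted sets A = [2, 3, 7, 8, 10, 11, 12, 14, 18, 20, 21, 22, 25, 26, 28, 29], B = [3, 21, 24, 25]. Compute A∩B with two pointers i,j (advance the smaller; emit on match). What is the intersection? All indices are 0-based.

intersection = [3, 21, 25]

[i=0,j=0] 2<3 → i++
[i=1,j=0] 3==3 emit → i++,j++
[i=2,j=1] 7<21 → i++
[i=3,j=1] 8<21 → i++
[i=4,j=1] 10<21 → i++
[i=5,j=1] 11<21 → i++
[i=6,j=1] 12<21 → i++
[i=7,j=1] 14<21 → i++
[i=8,j=1] 18<21 → i++
[i=9,j=1] 20<21 → i++
[i=10,j=1] 21==21 emit → i++,j++
[i=11,j=2] 22<24 → i++
[i=12,j=2] 25>24 → j++
[i=12,j=3] 25==25 emit → i++,j++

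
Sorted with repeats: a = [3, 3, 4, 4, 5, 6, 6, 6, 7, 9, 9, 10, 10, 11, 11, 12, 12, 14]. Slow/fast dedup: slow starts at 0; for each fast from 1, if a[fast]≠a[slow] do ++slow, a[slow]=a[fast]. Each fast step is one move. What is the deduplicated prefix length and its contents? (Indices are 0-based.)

(s=0,f=1) a[fast]=3=a[slow] dup → fast++
(s=0,f=2) a[fast]=4≠a[slow]=3 write a[1]=4 → slow++,fast++
(s=1,f=3) a[fast]=4=a[slow] dup → fast++
(s=1,f=4) a[fast]=5≠a[slow]=4 write a[2]=5 → slow++,fast++
(s=2,f=5) a[fast]=6≠a[slow]=5 write a[3]=6 → slow++,fast++
(s=3,f=6) a[fast]=6=a[slow] dup → fast++
(s=3,f=7) a[fast]=6=a[slow] dup → fast++
(s=3,f=8) a[fast]=7≠a[slow]=6 write a[4]=7 → slow++,fast++
(s=4,f=9) a[fast]=9≠a[slow]=7 write a[5]=9 → slow++,fast++
(s=5,f=10) a[fast]=9=a[slow] dup → fast++
(s=5,f=11) a[fast]=10≠a[slow]=9 write a[6]=10 → slow++,fast++
(s=6,f=12) a[fast]=10=a[slow] dup → fast++
(s=6,f=13) a[fast]=11≠a[slow]=10 write a[7]=11 → slow++,fast++
(s=7,f=14) a[fast]=11=a[slow] dup → fast++
(s=7,f=15) a[fast]=12≠a[slow]=11 write a[8]=12 → slow++,fast++
(s=8,f=16) a[fast]=12=a[slow] dup → fast++
(s=8,f=17) a[fast]=14≠a[slow]=12 write a[9]=14 → slow++,fast++

length 10; prefix = [3, 4, 5, 6, 7, 9, 10, 11, 12, 14]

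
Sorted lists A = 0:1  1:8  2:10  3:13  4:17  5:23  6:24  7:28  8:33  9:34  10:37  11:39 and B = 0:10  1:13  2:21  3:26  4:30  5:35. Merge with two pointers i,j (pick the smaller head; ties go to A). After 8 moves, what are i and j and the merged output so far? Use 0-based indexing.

i=0 j=0: A[i]=1<=B[j]=10 take 1, i++
i=1 j=0: A[i]=8<=B[j]=10 take 8, i++
i=2 j=0: A[i]=10<=B[j]=10 take 10, i++
i=3 j=0: A[i]=13>B[j]=10 take 10, j++
i=3 j=1: A[i]=13<=B[j]=13 take 13, i++
i=4 j=1: A[i]=17>B[j]=13 take 13, j++
i=4 j=2: A[i]=17<=B[j]=21 take 17, i++
i=5 j=2: A[i]=23>B[j]=21 take 21, j++

i=5, j=3, merged so far=[1, 8, 10, 10, 13, 13, 17, 21]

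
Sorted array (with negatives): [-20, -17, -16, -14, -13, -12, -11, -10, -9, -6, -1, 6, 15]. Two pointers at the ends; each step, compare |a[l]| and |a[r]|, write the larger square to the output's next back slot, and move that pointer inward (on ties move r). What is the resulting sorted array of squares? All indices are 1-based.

[1,13] |-20|>|15| out[13]=400 → l++
[2,13] |-17|>|15| out[12]=289 → l++
[3,13] |-16|>|15| out[11]=256 → l++
[4,13] |-14|<=|15| out[10]=225 → r--
[4,12] |-14|>|6| out[9]=196 → l++
[5,12] |-13|>|6| out[8]=169 → l++
[6,12] |-12|>|6| out[7]=144 → l++
[7,12] |-11|>|6| out[6]=121 → l++
[8,12] |-10|>|6| out[5]=100 → l++
[9,12] |-9|>|6| out[4]=81 → l++
[10,12] |-6|<=|6| out[3]=36 → r--
[10,11] |-6|>|-1| out[2]=36 → l++
[11,11] |-1|<=|-1| out[1]=1 → r--

[1, 36, 36, 81, 100, 121, 144, 169, 196, 225, 256, 289, 400]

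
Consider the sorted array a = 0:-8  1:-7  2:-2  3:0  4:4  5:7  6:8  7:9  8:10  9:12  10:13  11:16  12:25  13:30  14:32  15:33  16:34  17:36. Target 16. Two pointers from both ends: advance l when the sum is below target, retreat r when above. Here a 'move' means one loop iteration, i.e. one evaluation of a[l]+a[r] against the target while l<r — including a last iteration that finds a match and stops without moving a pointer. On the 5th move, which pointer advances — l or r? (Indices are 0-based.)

r

l=0 r=17: -8+36=28 >16, r--
l=0 r=16: -8+34=26 >16, r--
l=0 r=15: -8+33=25 >16, r--
l=0 r=14: -8+32=24 >16, r--
l=0 r=13: -8+30=22 >16, r--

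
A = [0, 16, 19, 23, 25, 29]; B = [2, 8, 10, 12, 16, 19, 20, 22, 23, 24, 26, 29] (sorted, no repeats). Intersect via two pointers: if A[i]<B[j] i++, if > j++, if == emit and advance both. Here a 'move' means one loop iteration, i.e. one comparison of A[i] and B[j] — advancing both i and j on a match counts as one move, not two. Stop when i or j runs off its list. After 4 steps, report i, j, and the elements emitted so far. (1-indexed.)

[i=1,j=1] 0<2 → i++
[i=2,j=1] 16>2 → j++
[i=2,j=2] 16>8 → j++
[i=2,j=3] 16>10 → j++

i=2, j=4, emitted=[]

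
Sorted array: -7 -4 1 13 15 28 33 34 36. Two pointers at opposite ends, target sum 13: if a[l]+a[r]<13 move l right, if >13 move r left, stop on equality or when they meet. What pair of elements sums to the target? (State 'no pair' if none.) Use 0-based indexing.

l=0 r=8: -7+36=29 >13, r--
l=0 r=7: -7+34=27 >13, r--
l=0 r=6: -7+33=26 >13, r--
l=0 r=5: -7+28=21 >13, r--
l=0 r=4: -7+15=8 <13, l++
l=1 r=4: -4+15=11 <13, l++
l=2 r=4: 1+15=16 >13, r--
l=2 r=3: 1+13=14 >13, r--

no pair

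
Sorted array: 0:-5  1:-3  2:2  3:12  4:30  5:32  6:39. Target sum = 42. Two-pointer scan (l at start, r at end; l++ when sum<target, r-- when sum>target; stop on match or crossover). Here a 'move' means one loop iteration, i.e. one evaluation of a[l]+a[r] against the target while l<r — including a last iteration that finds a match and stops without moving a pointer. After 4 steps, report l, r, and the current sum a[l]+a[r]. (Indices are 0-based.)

l=0 r=6: -5+39=34 <42, l++
l=1 r=6: -3+39=36 <42, l++
l=2 r=6: 2+39=41 <42, l++
l=3 r=6: 12+39=51 >42, r--

l=3, r=5, sum=44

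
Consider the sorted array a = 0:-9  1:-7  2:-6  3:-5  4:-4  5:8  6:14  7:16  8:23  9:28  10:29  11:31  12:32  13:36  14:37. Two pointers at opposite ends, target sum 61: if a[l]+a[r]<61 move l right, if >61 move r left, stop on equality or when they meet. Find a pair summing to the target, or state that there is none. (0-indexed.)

(29, 32)

[0,14] -9+37=28 <61 → l++
[1,14] -7+37=30 <61 → l++
[2,14] -6+37=31 <61 → l++
[3,14] -5+37=32 <61 → l++
[4,14] -4+37=33 <61 → l++
[5,14] 8+37=45 <61 → l++
[6,14] 14+37=51 <61 → l++
[7,14] 16+37=53 <61 → l++
[8,14] 23+37=60 <61 → l++
[9,14] 28+37=65 >61 → r--
[9,13] 28+36=64 >61 → r--
[9,12] 28+32=60 <61 → l++
[10,12] 29+32=61 → found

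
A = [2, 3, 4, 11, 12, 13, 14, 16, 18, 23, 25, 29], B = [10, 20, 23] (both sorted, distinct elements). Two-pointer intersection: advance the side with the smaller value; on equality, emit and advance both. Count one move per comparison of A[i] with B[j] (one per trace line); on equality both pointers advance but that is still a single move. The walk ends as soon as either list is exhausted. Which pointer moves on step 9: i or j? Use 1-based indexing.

i

[i=1,j=1] 2<10 → i++
[i=2,j=1] 3<10 → i++
[i=3,j=1] 4<10 → i++
[i=4,j=1] 11>10 → j++
[i=4,j=2] 11<20 → i++
[i=5,j=2] 12<20 → i++
[i=6,j=2] 13<20 → i++
[i=7,j=2] 14<20 → i++
[i=8,j=2] 16<20 → i++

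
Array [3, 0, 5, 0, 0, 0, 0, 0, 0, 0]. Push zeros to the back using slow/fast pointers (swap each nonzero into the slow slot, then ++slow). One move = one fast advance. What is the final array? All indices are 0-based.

[3, 5, 0, 0, 0, 0, 0, 0, 0, 0]

slow=0 fast=0: a[fast]=3≠0 swap→a[0]=3, slow++,fast++
slow=1 fast=1: a[fast]=0, fast++
slow=1 fast=2: a[fast]=5≠0 swap→a[1]=5, slow++,fast++
slow=2 fast=3: a[fast]=0, fast++
slow=2 fast=4: a[fast]=0, fast++
slow=2 fast=5: a[fast]=0, fast++
slow=2 fast=6: a[fast]=0, fast++
slow=2 fast=7: a[fast]=0, fast++
slow=2 fast=8: a[fast]=0, fast++
slow=2 fast=9: a[fast]=0, fast++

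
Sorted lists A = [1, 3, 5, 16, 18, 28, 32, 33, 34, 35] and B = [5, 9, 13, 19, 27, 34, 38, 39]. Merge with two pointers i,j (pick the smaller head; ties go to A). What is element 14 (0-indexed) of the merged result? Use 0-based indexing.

[i=0,j=0] A[i]=1<=B[j]=5 take 1 → i++
[i=1,j=0] A[i]=3<=B[j]=5 take 3 → i++
[i=2,j=0] A[i]=5<=B[j]=5 take 5 → i++
[i=3,j=0] A[i]=16>B[j]=5 take 5 → j++
[i=3,j=1] A[i]=16>B[j]=9 take 9 → j++
[i=3,j=2] A[i]=16>B[j]=13 take 13 → j++
[i=3,j=3] A[i]=16<=B[j]=19 take 16 → i++
[i=4,j=3] A[i]=18<=B[j]=19 take 18 → i++
[i=5,j=3] A[i]=28>B[j]=19 take 19 → j++
[i=5,j=4] A[i]=28>B[j]=27 take 27 → j++
[i=5,j=5] A[i]=28<=B[j]=34 take 28 → i++
[i=6,j=5] A[i]=32<=B[j]=34 take 32 → i++
[i=7,j=5] A[i]=33<=B[j]=34 take 33 → i++
[i=8,j=5] A[i]=34<=B[j]=34 take 34 → i++
[i=9,j=5] A[i]=35>B[j]=34 take 34 → j++
[i=9,j=6] A[i]=35<=B[j]=38 take 35 → i++
[i=10,j=6] A done, take B[j]=38 → j++
[i=10,j=7] A done, take B[j]=39 → j++

merged[14] = 34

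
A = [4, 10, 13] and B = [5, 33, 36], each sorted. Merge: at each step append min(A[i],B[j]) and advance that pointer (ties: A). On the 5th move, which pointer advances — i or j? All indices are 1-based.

j

i=1 j=1: A[i]=4<=B[j]=5 take 4, i++
i=2 j=1: A[i]=10>B[j]=5 take 5, j++
i=2 j=2: A[i]=10<=B[j]=33 take 10, i++
i=3 j=2: A[i]=13<=B[j]=33 take 13, i++
i=4 j=2: A done, take B[j]=33, j++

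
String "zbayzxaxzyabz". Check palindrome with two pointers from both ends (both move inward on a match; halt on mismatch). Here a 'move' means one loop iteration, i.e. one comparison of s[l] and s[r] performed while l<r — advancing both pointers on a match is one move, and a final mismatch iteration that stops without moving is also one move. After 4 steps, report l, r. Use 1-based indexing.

l=1 r=13: 'z'=='z', l++,r--
l=2 r=12: 'b'=='b', l++,r--
l=3 r=11: 'a'=='a', l++,r--
l=4 r=10: 'y'=='y', l++,r--

l=5, r=9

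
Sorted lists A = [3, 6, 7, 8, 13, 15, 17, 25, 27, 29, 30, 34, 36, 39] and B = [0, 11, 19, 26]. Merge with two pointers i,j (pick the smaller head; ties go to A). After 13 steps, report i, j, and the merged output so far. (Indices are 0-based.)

i=9, j=4, merged so far=[0, 3, 6, 7, 8, 11, 13, 15, 17, 19, 25, 26, 27]

i=0 j=0: A[i]=3>B[j]=0 take 0, j++
i=0 j=1: A[i]=3<=B[j]=11 take 3, i++
i=1 j=1: A[i]=6<=B[j]=11 take 6, i++
i=2 j=1: A[i]=7<=B[j]=11 take 7, i++
i=3 j=1: A[i]=8<=B[j]=11 take 8, i++
i=4 j=1: A[i]=13>B[j]=11 take 11, j++
i=4 j=2: A[i]=13<=B[j]=19 take 13, i++
i=5 j=2: A[i]=15<=B[j]=19 take 15, i++
i=6 j=2: A[i]=17<=B[j]=19 take 17, i++
i=7 j=2: A[i]=25>B[j]=19 take 19, j++
i=7 j=3: A[i]=25<=B[j]=26 take 25, i++
i=8 j=3: A[i]=27>B[j]=26 take 26, j++
i=8 j=4: B done, take A[i]=27, i++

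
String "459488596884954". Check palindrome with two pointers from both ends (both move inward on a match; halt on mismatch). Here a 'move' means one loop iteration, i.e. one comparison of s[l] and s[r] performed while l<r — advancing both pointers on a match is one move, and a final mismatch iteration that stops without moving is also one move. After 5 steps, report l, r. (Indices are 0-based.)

l=0 r=14: '4'=='4', l++,r--
l=1 r=13: '5'=='5', l++,r--
l=2 r=12: '9'=='9', l++,r--
l=3 r=11: '4'=='4', l++,r--
l=4 r=10: '8'=='8', l++,r--

l=5, r=9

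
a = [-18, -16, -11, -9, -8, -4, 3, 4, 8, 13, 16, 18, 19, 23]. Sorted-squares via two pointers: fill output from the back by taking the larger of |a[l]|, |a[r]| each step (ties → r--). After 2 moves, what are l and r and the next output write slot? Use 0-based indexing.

l=0 r=13: |-18|<=|23| out[13]=529, r--
l=0 r=12: |-18|<=|19| out[12]=361, r--

l=0, r=11, next write slot=11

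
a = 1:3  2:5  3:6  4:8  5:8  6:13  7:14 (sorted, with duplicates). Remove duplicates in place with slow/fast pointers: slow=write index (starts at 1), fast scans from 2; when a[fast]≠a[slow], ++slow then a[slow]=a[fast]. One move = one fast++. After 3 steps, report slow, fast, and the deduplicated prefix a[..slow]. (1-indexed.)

slow=1 fast=2: a[fast]=5≠a[slow]=3 write a[2]=5, slow++,fast++
slow=2 fast=3: a[fast]=6≠a[slow]=5 write a[3]=6, slow++,fast++
slow=3 fast=4: a[fast]=8≠a[slow]=6 write a[4]=8, slow++,fast++

slow=4, fast=5, prefix=[3, 5, 6, 8]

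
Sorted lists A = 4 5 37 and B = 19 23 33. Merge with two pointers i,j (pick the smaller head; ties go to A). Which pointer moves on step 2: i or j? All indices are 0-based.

[i=0,j=0] A[i]=4<=B[j]=19 take 4 → i++
[i=1,j=0] A[i]=5<=B[j]=19 take 5 → i++

i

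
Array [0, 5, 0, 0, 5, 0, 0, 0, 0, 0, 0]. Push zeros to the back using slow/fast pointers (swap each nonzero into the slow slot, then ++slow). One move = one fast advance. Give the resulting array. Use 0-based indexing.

[5, 5, 0, 0, 0, 0, 0, 0, 0, 0, 0]

slow=0 fast=0: a[fast]=0, fast++
slow=0 fast=1: a[fast]=5≠0 swap→a[0]=5, slow++,fast++
slow=1 fast=2: a[fast]=0, fast++
slow=1 fast=3: a[fast]=0, fast++
slow=1 fast=4: a[fast]=5≠0 swap→a[1]=5, slow++,fast++
slow=2 fast=5: a[fast]=0, fast++
slow=2 fast=6: a[fast]=0, fast++
slow=2 fast=7: a[fast]=0, fast++
slow=2 fast=8: a[fast]=0, fast++
slow=2 fast=9: a[fast]=0, fast++
slow=2 fast=10: a[fast]=0, fast++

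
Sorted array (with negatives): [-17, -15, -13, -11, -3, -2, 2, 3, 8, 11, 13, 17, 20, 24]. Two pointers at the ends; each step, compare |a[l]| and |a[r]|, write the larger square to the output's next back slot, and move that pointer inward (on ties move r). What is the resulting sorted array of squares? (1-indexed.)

l=1 r=14: |-17|<=|24| out[14]=576, r--
l=1 r=13: |-17|<=|20| out[13]=400, r--
l=1 r=12: |-17|<=|17| out[12]=289, r--
l=1 r=11: |-17|>|13| out[11]=289, l++
l=2 r=11: |-15|>|13| out[10]=225, l++
l=3 r=11: |-13|<=|13| out[9]=169, r--
l=3 r=10: |-13|>|11| out[8]=169, l++
l=4 r=10: |-11|<=|11| out[7]=121, r--
l=4 r=9: |-11|>|8| out[6]=121, l++
l=5 r=9: |-3|<=|8| out[5]=64, r--
l=5 r=8: |-3|<=|3| out[4]=9, r--
l=5 r=7: |-3|>|2| out[3]=9, l++
l=6 r=7: |-2|<=|2| out[2]=4, r--
l=6 r=6: |-2|<=|-2| out[1]=4, r--

[4, 4, 9, 9, 64, 121, 121, 169, 169, 225, 289, 289, 400, 576]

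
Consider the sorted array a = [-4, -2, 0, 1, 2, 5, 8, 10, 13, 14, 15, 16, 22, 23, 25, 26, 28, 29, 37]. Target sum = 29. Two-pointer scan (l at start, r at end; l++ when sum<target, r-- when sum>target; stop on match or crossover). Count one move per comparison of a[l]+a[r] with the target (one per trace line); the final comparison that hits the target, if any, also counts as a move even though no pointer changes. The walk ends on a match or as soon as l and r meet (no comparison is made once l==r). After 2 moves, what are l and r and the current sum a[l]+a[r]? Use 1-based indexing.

l=1 r=19: -4+37=33 >29, r--
l=1 r=18: -4+29=25 <29, l++

l=2, r=18, sum=27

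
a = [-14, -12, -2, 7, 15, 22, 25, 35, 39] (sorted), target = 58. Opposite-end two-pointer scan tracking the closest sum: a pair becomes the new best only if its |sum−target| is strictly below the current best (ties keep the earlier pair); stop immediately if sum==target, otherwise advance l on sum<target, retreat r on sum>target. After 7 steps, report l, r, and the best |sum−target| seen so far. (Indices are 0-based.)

l=6, r=7, best |Δ|=1

[0,8] -14+39=25 d=33 * → l++
[1,8] -12+39=27 d=31 * → l++
[2,8] -2+39=37 d=21 * → l++
[3,8] 7+39=46 d=12 * → l++
[4,8] 15+39=54 d=4 * → l++
[5,8] 22+39=61 d=3 * → r--
[5,7] 22+35=57 d=1 * → l++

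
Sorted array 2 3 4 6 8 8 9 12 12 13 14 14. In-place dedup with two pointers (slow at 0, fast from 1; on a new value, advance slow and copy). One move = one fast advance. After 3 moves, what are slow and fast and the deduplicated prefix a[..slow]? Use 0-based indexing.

slow=3, fast=4, prefix=[2, 3, 4, 6]

(s=0,f=1) a[fast]=3≠a[slow]=2 write a[1]=3 → slow++,fast++
(s=1,f=2) a[fast]=4≠a[slow]=3 write a[2]=4 → slow++,fast++
(s=2,f=3) a[fast]=6≠a[slow]=4 write a[3]=6 → slow++,fast++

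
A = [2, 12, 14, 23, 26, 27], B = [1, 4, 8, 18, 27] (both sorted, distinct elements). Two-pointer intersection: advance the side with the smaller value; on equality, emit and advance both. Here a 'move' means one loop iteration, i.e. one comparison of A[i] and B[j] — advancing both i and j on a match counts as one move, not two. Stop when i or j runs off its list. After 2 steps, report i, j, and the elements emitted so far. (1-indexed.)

[i=1,j=1] 2>1 → j++
[i=1,j=2] 2<4 → i++

i=2, j=2, emitted=[]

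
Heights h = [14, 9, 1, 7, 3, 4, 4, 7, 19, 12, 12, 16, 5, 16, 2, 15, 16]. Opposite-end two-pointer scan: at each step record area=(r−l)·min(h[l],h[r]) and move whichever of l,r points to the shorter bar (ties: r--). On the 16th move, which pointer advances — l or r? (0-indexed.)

r

l=0 r=16: min(14,16)*16=224 best=224 *, l++
l=1 r=16: min(9,16)*15=135 best=224, l++
l=2 r=16: min(1,16)*14=14 best=224, l++
l=3 r=16: min(7,16)*13=91 best=224, l++
l=4 r=16: min(3,16)*12=36 best=224, l++
l=5 r=16: min(4,16)*11=44 best=224, l++
l=6 r=16: min(4,16)*10=40 best=224, l++
l=7 r=16: min(7,16)*9=63 best=224, l++
l=8 r=16: min(19,16)*8=128 best=224, r--
l=8 r=15: min(19,15)*7=105 best=224, r--
l=8 r=14: min(19,2)*6=12 best=224, r--
l=8 r=13: min(19,16)*5=80 best=224, r--
l=8 r=12: min(19,5)*4=20 best=224, r--
l=8 r=11: min(19,16)*3=48 best=224, r--
l=8 r=10: min(19,12)*2=24 best=224, r--
l=8 r=9: min(19,12)*1=12 best=224, r--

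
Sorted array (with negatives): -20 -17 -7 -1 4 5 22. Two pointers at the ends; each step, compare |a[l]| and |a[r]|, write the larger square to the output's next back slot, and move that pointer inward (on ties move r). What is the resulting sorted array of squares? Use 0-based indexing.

l=0 r=6: |-20|<=|22| out[6]=484, r--
l=0 r=5: |-20|>|5| out[5]=400, l++
l=1 r=5: |-17|>|5| out[4]=289, l++
l=2 r=5: |-7|>|5| out[3]=49, l++
l=3 r=5: |-1|<=|5| out[2]=25, r--
l=3 r=4: |-1|<=|4| out[1]=16, r--
l=3 r=3: |-1|<=|-1| out[0]=1, r--

[1, 16, 25, 49, 289, 400, 484]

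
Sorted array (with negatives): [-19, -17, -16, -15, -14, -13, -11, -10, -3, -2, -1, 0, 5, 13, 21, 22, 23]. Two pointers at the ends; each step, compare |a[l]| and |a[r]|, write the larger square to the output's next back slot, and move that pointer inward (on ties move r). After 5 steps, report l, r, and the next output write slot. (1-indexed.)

l=3, r=14, next write slot=12

[1,17] |-19|<=|23| out[17]=529 → r--
[1,16] |-19|<=|22| out[16]=484 → r--
[1,15] |-19|<=|21| out[15]=441 → r--
[1,14] |-19|>|13| out[14]=361 → l++
[2,14] |-17|>|13| out[13]=289 → l++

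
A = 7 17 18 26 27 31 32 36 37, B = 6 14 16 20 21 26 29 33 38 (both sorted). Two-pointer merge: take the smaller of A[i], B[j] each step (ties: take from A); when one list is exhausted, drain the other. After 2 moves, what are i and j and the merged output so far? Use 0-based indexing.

[i=0,j=0] A[i]=7>B[j]=6 take 6 → j++
[i=0,j=1] A[i]=7<=B[j]=14 take 7 → i++

i=1, j=1, merged so far=[6, 7]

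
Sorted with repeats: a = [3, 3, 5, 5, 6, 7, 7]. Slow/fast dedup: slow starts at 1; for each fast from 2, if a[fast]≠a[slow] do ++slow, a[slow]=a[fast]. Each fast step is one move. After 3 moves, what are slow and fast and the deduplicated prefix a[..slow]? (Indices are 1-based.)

(s=1,f=2) a[fast]=3=a[slow] dup → fast++
(s=1,f=3) a[fast]=5≠a[slow]=3 write a[2]=5 → slow++,fast++
(s=2,f=4) a[fast]=5=a[slow] dup → fast++

slow=2, fast=5, prefix=[3, 5]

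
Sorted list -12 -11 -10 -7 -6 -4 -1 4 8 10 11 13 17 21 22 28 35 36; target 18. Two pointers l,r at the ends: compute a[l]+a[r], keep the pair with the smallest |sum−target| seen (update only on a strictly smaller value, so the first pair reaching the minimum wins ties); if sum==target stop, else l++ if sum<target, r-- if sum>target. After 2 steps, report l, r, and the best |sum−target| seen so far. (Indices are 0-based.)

[0,17] -12+36=24 d=6 * → r--
[0,16] -12+35=23 d=5 * → r--

l=0, r=15, best |Δ|=5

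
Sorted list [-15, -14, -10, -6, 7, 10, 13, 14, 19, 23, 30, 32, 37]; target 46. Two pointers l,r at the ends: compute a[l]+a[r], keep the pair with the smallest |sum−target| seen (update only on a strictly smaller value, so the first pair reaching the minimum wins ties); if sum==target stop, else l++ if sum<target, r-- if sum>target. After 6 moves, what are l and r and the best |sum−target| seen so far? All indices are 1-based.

l=6, r=12, best |Δ|=1

l=1 r=13: -15+37=22 d=24 *, l++
l=2 r=13: -14+37=23 d=23 *, l++
l=3 r=13: -10+37=27 d=19 *, l++
l=4 r=13: -6+37=31 d=15 *, l++
l=5 r=13: 7+37=44 d=2 *, l++
l=6 r=13: 10+37=47 d=1 *, r--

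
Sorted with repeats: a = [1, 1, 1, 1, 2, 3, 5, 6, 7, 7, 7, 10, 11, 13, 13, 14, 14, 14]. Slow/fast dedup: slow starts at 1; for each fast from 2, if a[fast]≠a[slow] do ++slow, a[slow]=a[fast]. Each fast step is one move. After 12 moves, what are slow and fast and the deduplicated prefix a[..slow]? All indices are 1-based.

slow=1 fast=2: a[fast]=1=a[slow] dup, fast++
slow=1 fast=3: a[fast]=1=a[slow] dup, fast++
slow=1 fast=4: a[fast]=1=a[slow] dup, fast++
slow=1 fast=5: a[fast]=2≠a[slow]=1 write a[2]=2, slow++,fast++
slow=2 fast=6: a[fast]=3≠a[slow]=2 write a[3]=3, slow++,fast++
slow=3 fast=7: a[fast]=5≠a[slow]=3 write a[4]=5, slow++,fast++
slow=4 fast=8: a[fast]=6≠a[slow]=5 write a[5]=6, slow++,fast++
slow=5 fast=9: a[fast]=7≠a[slow]=6 write a[6]=7, slow++,fast++
slow=6 fast=10: a[fast]=7=a[slow] dup, fast++
slow=6 fast=11: a[fast]=7=a[slow] dup, fast++
slow=6 fast=12: a[fast]=10≠a[slow]=7 write a[7]=10, slow++,fast++
slow=7 fast=13: a[fast]=11≠a[slow]=10 write a[8]=11, slow++,fast++

slow=8, fast=14, prefix=[1, 2, 3, 5, 6, 7, 10, 11]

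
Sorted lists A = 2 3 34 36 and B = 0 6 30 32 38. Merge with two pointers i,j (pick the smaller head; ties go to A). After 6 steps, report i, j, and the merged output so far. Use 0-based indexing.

i=2, j=4, merged so far=[0, 2, 3, 6, 30, 32]

i=0 j=0: A[i]=2>B[j]=0 take 0, j++
i=0 j=1: A[i]=2<=B[j]=6 take 2, i++
i=1 j=1: A[i]=3<=B[j]=6 take 3, i++
i=2 j=1: A[i]=34>B[j]=6 take 6, j++
i=2 j=2: A[i]=34>B[j]=30 take 30, j++
i=2 j=3: A[i]=34>B[j]=32 take 32, j++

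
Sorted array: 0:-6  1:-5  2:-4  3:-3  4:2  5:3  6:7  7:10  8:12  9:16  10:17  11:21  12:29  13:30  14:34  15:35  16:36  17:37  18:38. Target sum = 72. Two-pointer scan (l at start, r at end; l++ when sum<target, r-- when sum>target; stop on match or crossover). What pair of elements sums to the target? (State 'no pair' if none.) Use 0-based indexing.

(34, 38)

[0,18] -6+38=32 <72 → l++
[1,18] -5+38=33 <72 → l++
[2,18] -4+38=34 <72 → l++
[3,18] -3+38=35 <72 → l++
[4,18] 2+38=40 <72 → l++
[5,18] 3+38=41 <72 → l++
[6,18] 7+38=45 <72 → l++
[7,18] 10+38=48 <72 → l++
[8,18] 12+38=50 <72 → l++
[9,18] 16+38=54 <72 → l++
[10,18] 17+38=55 <72 → l++
[11,18] 21+38=59 <72 → l++
[12,18] 29+38=67 <72 → l++
[13,18] 30+38=68 <72 → l++
[14,18] 34+38=72 → found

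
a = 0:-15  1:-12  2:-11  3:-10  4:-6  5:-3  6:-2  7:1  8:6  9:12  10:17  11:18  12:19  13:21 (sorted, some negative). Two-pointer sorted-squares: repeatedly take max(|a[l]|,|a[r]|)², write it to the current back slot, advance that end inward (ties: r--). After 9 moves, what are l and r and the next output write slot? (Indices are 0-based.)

[0,13] |-15|<=|21| out[13]=441 → r--
[0,12] |-15|<=|19| out[12]=361 → r--
[0,11] |-15|<=|18| out[11]=324 → r--
[0,10] |-15|<=|17| out[10]=289 → r--
[0,9] |-15|>|12| out[9]=225 → l++
[1,9] |-12|<=|12| out[8]=144 → r--
[1,8] |-12|>|6| out[7]=144 → l++
[2,8] |-11|>|6| out[6]=121 → l++
[3,8] |-10|>|6| out[5]=100 → l++

l=4, r=8, next write slot=4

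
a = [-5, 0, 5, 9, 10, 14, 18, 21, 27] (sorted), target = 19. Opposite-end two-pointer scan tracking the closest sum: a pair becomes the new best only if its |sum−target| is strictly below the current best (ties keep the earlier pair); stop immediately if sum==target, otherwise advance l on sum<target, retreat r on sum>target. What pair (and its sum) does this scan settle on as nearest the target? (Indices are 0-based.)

[0,8] -5+27=22 d=3 * → r--
[0,7] -5+21=16 d=3 → l++
[1,7] 0+21=21 d=2 * → r--
[1,6] 0+18=18 d=1 * → l++
[2,6] 5+18=23 d=4 → r--
[2,5] 5+14=19 d=0 * → stop

pair (5, 14) with sum 19 (|Δ|=0)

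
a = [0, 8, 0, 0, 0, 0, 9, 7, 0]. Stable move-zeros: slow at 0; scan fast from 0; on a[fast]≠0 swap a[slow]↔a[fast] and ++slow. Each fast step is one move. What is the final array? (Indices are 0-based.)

[8, 9, 7, 0, 0, 0, 0, 0, 0]

(s=0,f=0) a[fast]=0 → fast++
(s=0,f=1) a[fast]=8≠0 swap→a[0]=8 → slow++,fast++
(s=1,f=2) a[fast]=0 → fast++
(s=1,f=3) a[fast]=0 → fast++
(s=1,f=4) a[fast]=0 → fast++
(s=1,f=5) a[fast]=0 → fast++
(s=1,f=6) a[fast]=9≠0 swap→a[1]=9 → slow++,fast++
(s=2,f=7) a[fast]=7≠0 swap→a[2]=7 → slow++,fast++
(s=3,f=8) a[fast]=0 → fast++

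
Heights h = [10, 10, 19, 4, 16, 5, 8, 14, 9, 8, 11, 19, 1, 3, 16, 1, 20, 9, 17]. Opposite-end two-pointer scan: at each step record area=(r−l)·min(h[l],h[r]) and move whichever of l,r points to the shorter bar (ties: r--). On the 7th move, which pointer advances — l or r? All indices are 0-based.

l=0 r=18: min(10,17)*18=180 best=180 *, l++
l=1 r=18: min(10,17)*17=170 best=180, l++
l=2 r=18: min(19,17)*16=272 best=272 *, r--
l=2 r=17: min(19,9)*15=135 best=272, r--
l=2 r=16: min(19,20)*14=266 best=272, l++
l=3 r=16: min(4,20)*13=52 best=272, l++
l=4 r=16: min(16,20)*12=192 best=272, l++

l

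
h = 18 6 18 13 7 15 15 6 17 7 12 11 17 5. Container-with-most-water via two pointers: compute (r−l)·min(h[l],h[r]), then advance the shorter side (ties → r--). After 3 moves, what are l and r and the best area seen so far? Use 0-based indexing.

l=0 r=13: min(18,5)*13=65 best=65 *, r--
l=0 r=12: min(18,17)*12=204 best=204 *, r--
l=0 r=11: min(18,11)*11=121 best=204, r--

l=0, r=10, best area=204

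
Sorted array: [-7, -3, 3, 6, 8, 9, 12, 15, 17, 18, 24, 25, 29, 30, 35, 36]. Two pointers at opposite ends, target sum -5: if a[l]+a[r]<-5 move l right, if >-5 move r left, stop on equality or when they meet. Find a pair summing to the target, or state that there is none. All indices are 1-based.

no pair

[1,16] -7+36=29 >-5 → r--
[1,15] -7+35=28 >-5 → r--
[1,14] -7+30=23 >-5 → r--
[1,13] -7+29=22 >-5 → r--
[1,12] -7+25=18 >-5 → r--
[1,11] -7+24=17 >-5 → r--
[1,10] -7+18=11 >-5 → r--
[1,9] -7+17=10 >-5 → r--
[1,8] -7+15=8 >-5 → r--
[1,7] -7+12=5 >-5 → r--
[1,6] -7+9=2 >-5 → r--
[1,5] -7+8=1 >-5 → r--
[1,4] -7+6=-1 >-5 → r--
[1,3] -7+3=-4 >-5 → r--
[1,2] -7+-3=-10 <-5 → l++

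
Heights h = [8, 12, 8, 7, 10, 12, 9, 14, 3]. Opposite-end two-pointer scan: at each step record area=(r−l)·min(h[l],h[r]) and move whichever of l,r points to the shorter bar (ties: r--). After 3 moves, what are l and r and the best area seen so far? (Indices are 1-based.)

l=3, r=8, best area=72

[1,9] min(8,3)*8=24 best=24 * → r--
[1,8] min(8,14)*7=56 best=56 * → l++
[2,8] min(12,14)*6=72 best=72 * → l++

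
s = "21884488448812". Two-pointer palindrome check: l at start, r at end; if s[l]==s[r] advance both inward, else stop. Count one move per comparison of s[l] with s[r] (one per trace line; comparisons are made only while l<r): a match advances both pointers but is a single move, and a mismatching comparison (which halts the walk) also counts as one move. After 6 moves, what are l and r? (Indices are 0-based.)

[0,13] '2'=='2' → l++,r--
[1,12] '1'=='1' → l++,r--
[2,11] '8'=='8' → l++,r--
[3,10] '8'=='8' → l++,r--
[4,9] '4'=='4' → l++,r--
[5,8] '4'=='4' → l++,r--

l=6, r=7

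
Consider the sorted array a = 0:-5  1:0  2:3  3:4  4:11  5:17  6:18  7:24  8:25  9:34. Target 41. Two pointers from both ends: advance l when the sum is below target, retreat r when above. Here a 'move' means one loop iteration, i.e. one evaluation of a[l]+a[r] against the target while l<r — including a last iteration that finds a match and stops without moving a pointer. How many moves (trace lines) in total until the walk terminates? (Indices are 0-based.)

8 moves

[0,9] -5+34=29 <41 → l++
[1,9] 0+34=34 <41 → l++
[2,9] 3+34=37 <41 → l++
[3,9] 4+34=38 <41 → l++
[4,9] 11+34=45 >41 → r--
[4,8] 11+25=36 <41 → l++
[5,8] 17+25=42 >41 → r--
[5,7] 17+24=41 → found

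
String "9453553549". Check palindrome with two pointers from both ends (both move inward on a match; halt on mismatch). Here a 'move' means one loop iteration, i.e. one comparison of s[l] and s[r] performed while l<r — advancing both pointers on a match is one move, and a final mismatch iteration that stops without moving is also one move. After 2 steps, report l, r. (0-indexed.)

l=2, r=7

l=0 r=9: '9'=='9', l++,r--
l=1 r=8: '4'=='4', l++,r--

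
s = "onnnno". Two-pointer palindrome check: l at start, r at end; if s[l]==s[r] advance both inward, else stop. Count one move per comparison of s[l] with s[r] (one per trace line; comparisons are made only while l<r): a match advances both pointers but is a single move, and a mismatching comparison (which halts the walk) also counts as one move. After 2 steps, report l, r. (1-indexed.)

l=3, r=4

[1,6] 'o'=='o' → l++,r--
[2,5] 'n'=='n' → l++,r--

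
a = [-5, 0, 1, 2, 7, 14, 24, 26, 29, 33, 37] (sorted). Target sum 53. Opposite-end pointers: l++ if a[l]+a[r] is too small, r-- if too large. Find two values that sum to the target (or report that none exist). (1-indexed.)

l=1 r=11: -5+37=32 <53, l++
l=2 r=11: 0+37=37 <53, l++
l=3 r=11: 1+37=38 <53, l++
l=4 r=11: 2+37=39 <53, l++
l=5 r=11: 7+37=44 <53, l++
l=6 r=11: 14+37=51 <53, l++
l=7 r=11: 24+37=61 >53, r--
l=7 r=10: 24+33=57 >53, r--
l=7 r=9: 24+29=53, found

(24, 29)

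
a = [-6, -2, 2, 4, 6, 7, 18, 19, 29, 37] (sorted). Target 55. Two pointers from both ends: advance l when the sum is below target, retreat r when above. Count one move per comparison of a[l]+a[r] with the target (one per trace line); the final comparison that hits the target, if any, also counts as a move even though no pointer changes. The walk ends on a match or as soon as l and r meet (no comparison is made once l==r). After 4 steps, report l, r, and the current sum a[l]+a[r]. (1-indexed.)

l=1 r=10: -6+37=31 <55, l++
l=2 r=10: -2+37=35 <55, l++
l=3 r=10: 2+37=39 <55, l++
l=4 r=10: 4+37=41 <55, l++

l=5, r=10, sum=43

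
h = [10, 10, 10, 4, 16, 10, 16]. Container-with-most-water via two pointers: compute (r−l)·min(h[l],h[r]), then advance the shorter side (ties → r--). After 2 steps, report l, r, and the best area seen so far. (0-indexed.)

l=0 r=6: min(10,16)*6=60 best=60 *, l++
l=1 r=6: min(10,16)*5=50 best=60, l++

l=2, r=6, best area=60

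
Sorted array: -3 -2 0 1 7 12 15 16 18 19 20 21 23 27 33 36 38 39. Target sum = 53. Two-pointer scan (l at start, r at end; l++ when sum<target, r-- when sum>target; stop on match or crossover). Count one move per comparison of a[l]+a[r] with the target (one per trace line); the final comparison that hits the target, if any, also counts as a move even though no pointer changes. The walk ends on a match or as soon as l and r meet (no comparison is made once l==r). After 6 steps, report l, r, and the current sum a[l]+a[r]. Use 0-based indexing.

l=6, r=17, sum=54

l=0 r=17: -3+39=36 <53, l++
l=1 r=17: -2+39=37 <53, l++
l=2 r=17: 0+39=39 <53, l++
l=3 r=17: 1+39=40 <53, l++
l=4 r=17: 7+39=46 <53, l++
l=5 r=17: 12+39=51 <53, l++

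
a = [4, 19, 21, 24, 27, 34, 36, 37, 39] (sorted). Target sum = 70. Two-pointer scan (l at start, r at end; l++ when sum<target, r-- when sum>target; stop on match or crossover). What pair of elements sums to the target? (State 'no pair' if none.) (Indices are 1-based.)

[1,9] 4+39=43 <70 → l++
[2,9] 19+39=58 <70 → l++
[3,9] 21+39=60 <70 → l++
[4,9] 24+39=63 <70 → l++
[5,9] 27+39=66 <70 → l++
[6,9] 34+39=73 >70 → r--
[6,8] 34+37=71 >70 → r--
[6,7] 34+36=70 → found

(34, 36)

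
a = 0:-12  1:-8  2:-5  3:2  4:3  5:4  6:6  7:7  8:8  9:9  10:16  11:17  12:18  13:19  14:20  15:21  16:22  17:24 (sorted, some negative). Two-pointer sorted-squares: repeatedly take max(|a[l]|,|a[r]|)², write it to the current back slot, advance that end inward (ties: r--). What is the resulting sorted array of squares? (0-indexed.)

[4, 9, 16, 25, 36, 49, 64, 64, 81, 144, 256, 289, 324, 361, 400, 441, 484, 576]

l=0 r=17: |-12|<=|24| out[17]=576, r--
l=0 r=16: |-12|<=|22| out[16]=484, r--
l=0 r=15: |-12|<=|21| out[15]=441, r--
l=0 r=14: |-12|<=|20| out[14]=400, r--
l=0 r=13: |-12|<=|19| out[13]=361, r--
l=0 r=12: |-12|<=|18| out[12]=324, r--
l=0 r=11: |-12|<=|17| out[11]=289, r--
l=0 r=10: |-12|<=|16| out[10]=256, r--
l=0 r=9: |-12|>|9| out[9]=144, l++
l=1 r=9: |-8|<=|9| out[8]=81, r--
l=1 r=8: |-8|<=|8| out[7]=64, r--
l=1 r=7: |-8|>|7| out[6]=64, l++
l=2 r=7: |-5|<=|7| out[5]=49, r--
l=2 r=6: |-5|<=|6| out[4]=36, r--
l=2 r=5: |-5|>|4| out[3]=25, l++
l=3 r=5: |2|<=|4| out[2]=16, r--
l=3 r=4: |2|<=|3| out[1]=9, r--
l=3 r=3: |2|<=|2| out[0]=4, r--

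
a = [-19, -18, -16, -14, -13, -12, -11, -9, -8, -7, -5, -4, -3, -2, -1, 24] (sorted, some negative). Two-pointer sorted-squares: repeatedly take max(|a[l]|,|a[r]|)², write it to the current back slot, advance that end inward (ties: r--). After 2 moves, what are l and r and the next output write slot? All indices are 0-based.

l=0 r=15: |-19|<=|24| out[15]=576, r--
l=0 r=14: |-19|>|-1| out[14]=361, l++

l=1, r=14, next write slot=13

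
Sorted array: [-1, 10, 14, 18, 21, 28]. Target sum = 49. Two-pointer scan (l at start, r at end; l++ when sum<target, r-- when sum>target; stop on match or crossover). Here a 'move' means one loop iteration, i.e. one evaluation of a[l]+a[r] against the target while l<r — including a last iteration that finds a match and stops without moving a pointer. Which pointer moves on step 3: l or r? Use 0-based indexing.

l

[0,5] -1+28=27 <49 → l++
[1,5] 10+28=38 <49 → l++
[2,5] 14+28=42 <49 → l++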